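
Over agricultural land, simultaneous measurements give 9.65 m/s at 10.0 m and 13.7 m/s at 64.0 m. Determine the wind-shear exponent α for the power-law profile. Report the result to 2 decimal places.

Power law: V₂/V₁ = (z₂/z₁)^α ⇒ α = ln(V₂/V₁) / ln(z₂/z₁)
α = ln(13.7/9.65) / ln(64.0/10.0) = ln(1.4197) / ln(6.4000)
  = 0.35044 / 1.85630 = 0.18878

α ≈ 0.19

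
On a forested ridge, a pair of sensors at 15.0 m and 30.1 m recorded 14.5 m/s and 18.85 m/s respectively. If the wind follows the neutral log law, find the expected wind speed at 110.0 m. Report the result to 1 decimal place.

26.9 m/s

Log law: V ∝ ln(z/z₀). From the pair, with r = V₁/V₂ = 0.76923,
ln z₀ = (ln z₁ − r·ln z₂)/(1 − r) = (2.7081 − 0.76923×3.4045)/0.23077 = 0.3865 → z₀ = 1.472 m
V₃ = V₁ · ln(z₃/z₀)/ln(z₁/z₀) = 14.5 × 4.3140/2.3216 = 26.9442 m/s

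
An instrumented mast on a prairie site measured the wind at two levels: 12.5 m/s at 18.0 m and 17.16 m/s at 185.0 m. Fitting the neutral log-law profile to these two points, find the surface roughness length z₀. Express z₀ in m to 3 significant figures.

Log law: V(z) ∝ ln(z/z₀). With r = V₁/V₂ = 12.5/17.16 = 0.72844,
r · ln(z₂/z₀) = ln(z₁/z₀) ⇒ ln z₀ = (ln z₁ − r·ln z₂)/(1 − r)
ln z₀ = (2.89037 − 0.72844×5.22036) / 0.27156 = -3.3596
z₀ = exp(-3.3596) = 0.03475 m

z₀ ≈ 0.0347 m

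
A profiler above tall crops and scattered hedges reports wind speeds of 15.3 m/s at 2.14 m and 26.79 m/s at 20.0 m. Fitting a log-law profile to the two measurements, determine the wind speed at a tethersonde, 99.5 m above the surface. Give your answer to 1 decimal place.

Log law: V ∝ ln(z/z₀). From the pair, with r = V₁/V₂ = 0.57111,
ln z₀ = (ln z₁ − r·ln z₂)/(1 − r) = (0.7608 − 0.57111×2.9957)/0.42889 = -2.2152 → z₀ = 0.1091 m
V₃ = V₁ · ln(z₃/z₀)/ln(z₁/z₀) = 15.3 × 6.8154/2.9760 = 35.0385 m/s

35.0 m/s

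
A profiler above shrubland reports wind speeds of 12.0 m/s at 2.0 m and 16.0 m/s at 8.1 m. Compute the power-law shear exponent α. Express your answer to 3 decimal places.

α ≈ 0.206

Power law: V₂/V₁ = (z₂/z₁)^α ⇒ α = ln(V₂/V₁) / ln(z₂/z₁)
α = ln(16.0/12.0) / ln(8.1/2.0) = ln(1.3333) / ln(4.0500)
  = 0.28768 / 1.39872 = 0.20568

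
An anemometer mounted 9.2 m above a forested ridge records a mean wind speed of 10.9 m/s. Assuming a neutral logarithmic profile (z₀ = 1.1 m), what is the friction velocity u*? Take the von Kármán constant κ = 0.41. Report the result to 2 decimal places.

u* ≈ 2.10 m/s

Log law: V(z) = (u*/κ) · ln(z/z₀) ⇒ u* = κ · V / ln(z/z₀)
u* = 0.41 × 10.9 / ln(9.2/1.1) = 0.41 × 10.9 / 2.1239
   = 4.4690 / 2.1239 = 2.1042 m/s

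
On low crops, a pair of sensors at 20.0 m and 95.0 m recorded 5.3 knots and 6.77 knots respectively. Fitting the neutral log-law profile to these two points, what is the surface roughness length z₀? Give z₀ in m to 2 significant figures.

z₀ ≈ 0.073 m

Log law: V(z) ∝ ln(z/z₀). With r = V₁/V₂ = 5.3/6.77 = 0.78287,
r · ln(z₂/z₀) = ln(z₁/z₀) ⇒ ln z₀ = (ln z₁ − r·ln z₂)/(1 − r)
ln z₀ = (2.99573 − 0.78287×4.55388) / 0.21713 = -2.6221
z₀ = exp(-2.6221) = 0.07265 m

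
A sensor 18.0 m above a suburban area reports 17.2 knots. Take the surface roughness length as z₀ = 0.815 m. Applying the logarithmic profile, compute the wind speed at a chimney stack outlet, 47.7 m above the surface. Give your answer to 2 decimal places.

22.62 knots

Log law: V(z) ∝ ln(z/z₀), so V₂/V₁ = ln(z₂/z₀) / ln(z₁/z₀).
ln(47.7/0.815) = 4.0695, ln(18.0/0.815) = 3.0949
V₂ = 17.2 × 4.0695/3.0949 = 17.2 × 1.3149 = 22.6161 knots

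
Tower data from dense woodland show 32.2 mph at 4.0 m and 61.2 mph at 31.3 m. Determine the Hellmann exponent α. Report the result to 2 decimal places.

α ≈ 0.31

Power law: V₂/V₁ = (z₂/z₁)^α ⇒ α = ln(V₂/V₁) / ln(z₂/z₁)
α = ln(61.2/32.2) / ln(31.3/4.0) = ln(1.9006) / ln(7.8250)
  = 0.64218 / 2.05732 = 0.31214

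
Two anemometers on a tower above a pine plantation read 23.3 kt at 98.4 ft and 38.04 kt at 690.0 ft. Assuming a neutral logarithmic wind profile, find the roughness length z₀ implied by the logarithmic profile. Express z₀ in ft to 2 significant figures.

Log law: V(z) ∝ ln(z/z₀). With r = V₁/V₂ = 23.3/38.04 = 0.61251,
r · ln(z₂/z₀) = ln(z₁/z₀) ⇒ ln z₀ = (ln z₁ − r·ln z₂)/(1 − r)
ln z₀ = (4.58904 − 0.61251×6.53669) / 0.38749 = 1.5103
z₀ = exp(1.5103) = 4.528 ft

z₀ ≈ 4.5 ft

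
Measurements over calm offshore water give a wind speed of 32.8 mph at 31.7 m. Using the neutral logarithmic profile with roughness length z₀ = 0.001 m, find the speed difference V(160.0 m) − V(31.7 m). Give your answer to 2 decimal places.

Log law: V₂ = V₁ · ln(z₂/z₀)/ln(z₁/z₀) = 32.8 × 11.9829/10.3641 = 37.9233 mph
ΔV = 37.9233 − 32.8 = 5.1233 mph

5.12 mph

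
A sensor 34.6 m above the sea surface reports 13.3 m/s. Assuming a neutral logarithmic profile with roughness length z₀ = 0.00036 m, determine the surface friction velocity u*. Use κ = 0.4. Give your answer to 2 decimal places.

u* ≈ 0.46 m/s

Log law: V(z) = (u*/κ) · ln(z/z₀) ⇒ u* = κ · V / ln(z/z₀)
u* = 0.4 × 13.3 / ln(34.6/0.00036) = 0.4 × 13.3 / 11.4733
   = 5.3200 / 11.4733 = 0.4637 m/s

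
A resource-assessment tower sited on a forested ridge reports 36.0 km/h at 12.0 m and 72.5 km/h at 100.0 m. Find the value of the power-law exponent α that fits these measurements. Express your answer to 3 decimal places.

α ≈ 0.330

Power law: V₂/V₁ = (z₂/z₁)^α ⇒ α = ln(V₂/V₁) / ln(z₂/z₁)
α = ln(72.5/36.0) / ln(100.0/12.0) = ln(2.0139) / ln(8.3333)
  = 0.70007 / 2.12026 = 0.33018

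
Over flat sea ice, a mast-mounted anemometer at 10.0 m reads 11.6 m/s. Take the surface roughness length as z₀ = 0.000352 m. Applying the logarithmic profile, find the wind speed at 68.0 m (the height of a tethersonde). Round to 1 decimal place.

13.8 m/s

Log law: V(z) ∝ ln(z/z₀), so V₂/V₁ = ln(z₂/z₀) / ln(z₁/z₀).
ln(68.0/0.000352) = 12.1714, ln(10.0/0.000352) = 10.2545
V₂ = 11.6 × 12.1714/10.2545 = 11.6 × 1.1869 = 13.7685 m/s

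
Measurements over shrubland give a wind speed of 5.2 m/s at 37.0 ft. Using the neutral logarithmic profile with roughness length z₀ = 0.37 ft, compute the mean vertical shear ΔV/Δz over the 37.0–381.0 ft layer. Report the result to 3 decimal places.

Log law: V₂ = V₁ · ln(z₂/z₀)/ln(z₁/z₀) = 5.2 × 6.9371/4.6052 = 7.8331 m/s
ΔV/Δz = (7.8331 − 5.2)/(381.0 − 37.0) = 2.6331/344.0000 = 0.00765 m/s/ft

0.008 m/s/ft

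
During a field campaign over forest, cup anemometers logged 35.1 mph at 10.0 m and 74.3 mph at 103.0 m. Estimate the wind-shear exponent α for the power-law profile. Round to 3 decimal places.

Power law: V₂/V₁ = (z₂/z₁)^α ⇒ α = ln(V₂/V₁) / ln(z₂/z₁)
α = ln(74.3/35.1) / ln(103.0/10.0) = ln(2.1168) / ln(10.3000)
  = 0.74991 / 2.33214 = 0.32155

α ≈ 0.322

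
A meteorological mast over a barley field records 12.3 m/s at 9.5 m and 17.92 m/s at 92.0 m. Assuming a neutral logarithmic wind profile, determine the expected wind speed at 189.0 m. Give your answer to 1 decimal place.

19.7 m/s

Log law: V ∝ ln(z/z₀). From the pair, with r = V₁/V₂ = 0.68638,
ln z₀ = (ln z₁ − r·ln z₂)/(1 − r) = (2.2513 − 0.68638×4.5218)/0.31362 = -2.7179 → z₀ = 0.06601 m
V₃ = V₁ · ln(z₃/z₀)/ln(z₁/z₀) = 12.3 × 7.9597/4.9692 = 19.7021 m/s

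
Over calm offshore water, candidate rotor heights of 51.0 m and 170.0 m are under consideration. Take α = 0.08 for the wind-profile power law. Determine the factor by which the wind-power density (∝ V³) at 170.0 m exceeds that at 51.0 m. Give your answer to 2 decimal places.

Speed ratio: V_B/V_A = (z_B/z_A)^α = (170.0/51.0)^0.08 = (3.3333)^0.08 = 1.10111
Power-density ratio: P_B/P_A = (V_B/V_A)³ = (1.10111)³ = 1.33503

1.34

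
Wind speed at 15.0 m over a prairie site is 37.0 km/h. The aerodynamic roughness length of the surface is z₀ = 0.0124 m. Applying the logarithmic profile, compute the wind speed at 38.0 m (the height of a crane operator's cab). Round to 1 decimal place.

41.8 km/h

Log law: V(z) ∝ ln(z/z₀), so V₂/V₁ = ln(z₂/z₀) / ln(z₁/z₀).
ln(38.0/0.0124) = 8.0276, ln(15.0/0.0124) = 7.0981
V₂ = 37.0 × 8.0276/7.0981 = 37.0 × 1.1310 = 41.8454 km/h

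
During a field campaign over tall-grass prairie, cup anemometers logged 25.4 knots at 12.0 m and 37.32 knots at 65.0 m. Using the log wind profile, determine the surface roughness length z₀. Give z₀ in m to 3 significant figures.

Log law: V(z) ∝ ln(z/z₀). With r = V₁/V₂ = 25.4/37.32 = 0.68060,
r · ln(z₂/z₀) = ln(z₁/z₀) ⇒ ln z₀ = (ln z₁ − r·ln z₂)/(1 − r)
ln z₀ = (2.48491 − 0.68060×4.17439) / 0.31940 = -1.1152
z₀ = exp(-1.1152) = 0.3279 m

z₀ ≈ 0.328 m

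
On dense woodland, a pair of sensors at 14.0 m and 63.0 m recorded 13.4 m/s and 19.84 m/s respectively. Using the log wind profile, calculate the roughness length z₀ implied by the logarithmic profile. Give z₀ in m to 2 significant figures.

Log law: V(z) ∝ ln(z/z₀). With r = V₁/V₂ = 13.4/19.84 = 0.67540,
r · ln(z₂/z₀) = ln(z₁/z₀) ⇒ ln z₀ = (ln z₁ − r·ln z₂)/(1 − r)
ln z₀ = (2.63906 − 0.67540×4.14313) / 0.32460 = -0.4905
z₀ = exp(-0.4905) = 0.6123 m

z₀ ≈ 0.61 m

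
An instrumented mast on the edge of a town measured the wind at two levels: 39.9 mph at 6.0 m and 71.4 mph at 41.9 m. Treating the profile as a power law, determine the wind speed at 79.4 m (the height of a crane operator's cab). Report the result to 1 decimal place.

86.5 mph

First find α: α = ln(V₂/V₁)/ln(z₂/z₁) = ln(71.4/39.9)/ln(41.9/6.0) = 0.58192/1.94353 = 0.2994
Extrapolate from 41.9 m to 79.4 m: V₃ = 71.4 × (79.4/41.9)^0.2994 = 71.4 × 1.2109 = 86.4605 mph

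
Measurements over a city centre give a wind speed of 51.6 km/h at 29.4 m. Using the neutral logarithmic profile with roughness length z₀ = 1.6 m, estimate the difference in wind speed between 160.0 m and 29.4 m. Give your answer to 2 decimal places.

Log law: V₂ = V₁ · ln(z₂/z₀)/ln(z₁/z₀) = 51.6 × 4.6052/2.9110 = 81.6309 km/h
ΔV = 81.6309 − 51.6 = 30.0309 km/h

30.03 km/h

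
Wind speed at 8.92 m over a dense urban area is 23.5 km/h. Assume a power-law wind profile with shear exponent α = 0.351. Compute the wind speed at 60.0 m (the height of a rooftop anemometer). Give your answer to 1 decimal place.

45.9 km/h

Power-law profile: V₂ = V₁ · (z₂/z₁)^α
V₂ = 23.5 × (60.0/8.92)^0.351 = 23.5 × (6.7265)^0.351
    = 23.5 × 1.9523 = 45.8797 km/h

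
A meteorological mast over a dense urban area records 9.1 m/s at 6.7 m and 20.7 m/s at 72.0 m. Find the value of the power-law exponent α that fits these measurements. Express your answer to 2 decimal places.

Power law: V₂/V₁ = (z₂/z₁)^α ⇒ α = ln(V₂/V₁) / ln(z₂/z₁)
α = ln(20.7/9.1) / ln(72.0/6.7) = ln(2.2747) / ln(10.7463)
  = 0.82186 / 2.37456 = 0.34611

α ≈ 0.35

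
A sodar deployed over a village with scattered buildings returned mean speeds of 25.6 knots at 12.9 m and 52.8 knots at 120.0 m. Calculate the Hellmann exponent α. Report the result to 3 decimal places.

α ≈ 0.325

Power law: V₂/V₁ = (z₂/z₁)^α ⇒ α = ln(V₂/V₁) / ln(z₂/z₁)
α = ln(52.8/25.6) / ln(120.0/12.9) = ln(2.0625) / ln(9.3023)
  = 0.72392 / 2.23026 = 0.32459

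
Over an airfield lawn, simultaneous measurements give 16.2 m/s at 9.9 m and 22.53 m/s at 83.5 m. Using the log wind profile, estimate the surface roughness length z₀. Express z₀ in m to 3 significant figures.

z₀ ≈ 0.0422 m

Log law: V(z) ∝ ln(z/z₀). With r = V₁/V₂ = 16.2/22.53 = 0.71904,
r · ln(z₂/z₀) = ln(z₁/z₀) ⇒ ln z₀ = (ln z₁ − r·ln z₂)/(1 − r)
ln z₀ = (2.29253 − 0.71904×4.42485) / 0.28096 = -3.1646
z₀ = exp(-3.1646) = 0.04223 m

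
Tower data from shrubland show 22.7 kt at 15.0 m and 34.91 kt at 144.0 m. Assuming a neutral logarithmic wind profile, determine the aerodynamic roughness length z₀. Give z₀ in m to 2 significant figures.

z₀ ≈ 0.22 m

Log law: V(z) ∝ ln(z/z₀). With r = V₁/V₂ = 22.7/34.91 = 0.65024,
r · ln(z₂/z₀) = ln(z₁/z₀) ⇒ ln z₀ = (ln z₁ − r·ln z₂)/(1 − r)
ln z₀ = (2.70805 − 0.65024×4.96981) / 0.34976 = -1.4969
z₀ = exp(-1.4969) = 0.2238 m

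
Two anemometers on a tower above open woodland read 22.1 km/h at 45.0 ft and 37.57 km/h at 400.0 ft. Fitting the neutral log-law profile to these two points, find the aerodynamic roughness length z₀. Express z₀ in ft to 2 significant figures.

Log law: V(z) ∝ ln(z/z₀). With r = V₁/V₂ = 22.1/37.57 = 0.58824,
r · ln(z₂/z₀) = ln(z₁/z₀) ⇒ ln z₀ = (ln z₁ − r·ln z₂)/(1 − r)
ln z₀ = (3.80666 − 0.58824×5.99146) / 0.41176 = 0.6855
z₀ = exp(0.6855) = 1.985 ft

z₀ ≈ 2.0 ft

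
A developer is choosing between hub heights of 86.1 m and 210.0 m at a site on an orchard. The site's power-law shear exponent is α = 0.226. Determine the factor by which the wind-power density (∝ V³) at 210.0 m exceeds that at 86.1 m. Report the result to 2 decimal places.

1.83

Speed ratio: V_B/V_A = (z_B/z_A)^α = (210.0/86.1)^0.226 = (2.4390)^0.226 = 1.22324
Power-density ratio: P_B/P_A = (V_B/V_A)³ = (1.22324)³ = 1.83034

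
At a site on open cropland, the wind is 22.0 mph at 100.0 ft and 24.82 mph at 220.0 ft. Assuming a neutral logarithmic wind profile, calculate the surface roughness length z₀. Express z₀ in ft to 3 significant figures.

Log law: V(z) ∝ ln(z/z₀). With r = V₁/V₂ = 22.0/24.82 = 0.88638,
r · ln(z₂/z₀) = ln(z₁/z₀) ⇒ ln z₀ = (ln z₁ − r·ln z₂)/(1 − r)
ln z₀ = (4.60517 − 0.88638×5.39363) / 0.11362 = -1.5459
z₀ = exp(-1.5459) = 0.2131 ft

z₀ ≈ 0.213 ft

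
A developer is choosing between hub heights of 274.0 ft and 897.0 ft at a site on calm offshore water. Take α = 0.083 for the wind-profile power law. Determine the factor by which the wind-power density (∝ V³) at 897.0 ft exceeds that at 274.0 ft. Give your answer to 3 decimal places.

Speed ratio: V_B/V_A = (z_B/z_A)^α = (897.0/274.0)^0.083 = (3.2737)^0.083 = 1.10344
Power-density ratio: P_B/P_A = (V_B/V_A)³ = (1.10344)³ = 1.34352

1.344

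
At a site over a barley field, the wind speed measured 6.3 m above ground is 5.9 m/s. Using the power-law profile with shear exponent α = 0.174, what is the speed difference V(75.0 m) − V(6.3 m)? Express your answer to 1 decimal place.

Power law: V₂ = V₁ · (z₂/z₁)^α = 5.9 × (11.9048)^0.174 = 9.0788 m/s
ΔV = 9.0788 − 5.9 = 3.1788 m/s

3.2 m/s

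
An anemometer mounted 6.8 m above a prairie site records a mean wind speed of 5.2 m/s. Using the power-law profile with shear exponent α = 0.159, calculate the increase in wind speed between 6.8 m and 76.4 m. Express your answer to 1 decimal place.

Power law: V₂ = V₁ · (z₂/z₁)^α = 5.2 × (11.2353)^0.159 = 7.6392 m/s
ΔV = 7.6392 − 5.2 = 2.4392 m/s

2.4 m/s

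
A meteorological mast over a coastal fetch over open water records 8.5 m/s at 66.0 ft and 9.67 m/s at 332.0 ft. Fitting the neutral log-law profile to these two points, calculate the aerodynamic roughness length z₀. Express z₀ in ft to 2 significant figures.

z₀ ≈ 0.00053 ft

Log law: V(z) ∝ ln(z/z₀). With r = V₁/V₂ = 8.5/9.67 = 0.87901,
r · ln(z₂/z₀) = ln(z₁/z₀) ⇒ ln z₀ = (ln z₁ − r·ln z₂)/(1 − r)
ln z₀ = (4.18965 − 0.87901×5.80513) / 0.12099 = -7.5467
z₀ = exp(-7.5467) = 0.0005278 ft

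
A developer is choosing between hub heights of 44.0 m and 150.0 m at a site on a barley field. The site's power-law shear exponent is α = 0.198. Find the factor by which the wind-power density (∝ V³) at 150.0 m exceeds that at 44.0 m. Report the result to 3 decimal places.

Speed ratio: V_B/V_A = (z_B/z_A)^α = (150.0/44.0)^0.198 = (3.4091)^0.198 = 1.27486
Power-density ratio: P_B/P_A = (V_B/V_A)³ = (1.27486)³ = 2.07199

2.072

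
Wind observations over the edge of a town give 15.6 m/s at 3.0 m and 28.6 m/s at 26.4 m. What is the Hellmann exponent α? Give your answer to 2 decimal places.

Power law: V₂/V₁ = (z₂/z₁)^α ⇒ α = ln(V₂/V₁) / ln(z₂/z₁)
α = ln(28.6/15.6) / ln(26.4/3.0) = ln(1.8333) / ln(8.8000)
  = 0.60614 / 2.17475 = 0.27871

α ≈ 0.28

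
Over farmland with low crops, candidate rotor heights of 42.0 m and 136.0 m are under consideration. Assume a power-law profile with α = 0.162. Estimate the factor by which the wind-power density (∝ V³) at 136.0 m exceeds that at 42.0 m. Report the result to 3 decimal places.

1.770

Speed ratio: V_B/V_A = (z_B/z_A)^α = (136.0/42.0)^0.162 = (3.2381)^0.162 = 1.20967
Power-density ratio: P_B/P_A = (V_B/V_A)³ = (1.20967)³ = 1.77011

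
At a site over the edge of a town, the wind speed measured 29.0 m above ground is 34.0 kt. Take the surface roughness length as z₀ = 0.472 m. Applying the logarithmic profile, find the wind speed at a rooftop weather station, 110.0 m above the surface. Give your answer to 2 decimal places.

45.01 kt

Log law: V(z) ∝ ln(z/z₀), so V₂/V₁ = ln(z₂/z₀) / ln(z₁/z₀).
ln(110.0/0.472) = 5.4513, ln(29.0/0.472) = 4.1181
V₂ = 34.0 × 5.4513/4.1181 = 34.0 × 1.3237 = 45.0072 kt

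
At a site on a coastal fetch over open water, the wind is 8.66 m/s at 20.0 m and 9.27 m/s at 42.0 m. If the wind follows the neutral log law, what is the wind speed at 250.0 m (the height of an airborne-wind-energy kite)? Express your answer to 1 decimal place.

10.7 m/s

Log law: V ∝ ln(z/z₀). From the pair, with r = V₁/V₂ = 0.93420,
ln z₀ = (ln z₁ − r·ln z₂)/(1 − r) = (2.9957 − 0.93420×3.7377)/0.06580 = -7.5373 → z₀ = 0.0005328 m
V₃ = V₁ · ln(z₃/z₀)/ln(z₁/z₀) = 8.66 × 13.0588/10.5331 = 10.7366 m/s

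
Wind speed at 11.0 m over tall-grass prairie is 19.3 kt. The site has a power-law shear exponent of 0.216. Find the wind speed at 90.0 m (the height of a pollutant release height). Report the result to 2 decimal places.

30.39 kt

Power-law profile: V₂ = V₁ · (z₂/z₁)^α
V₂ = 19.3 × (90.0/11.0)^0.216 = 19.3 × (8.1818)^0.216
    = 19.3 × 1.5746 = 30.3902 kt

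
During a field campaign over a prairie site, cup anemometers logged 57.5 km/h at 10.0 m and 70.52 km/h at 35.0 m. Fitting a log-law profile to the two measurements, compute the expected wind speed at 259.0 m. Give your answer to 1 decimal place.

91.3 km/h

Log law: V ∝ ln(z/z₀). From the pair, with r = V₁/V₂ = 0.81537,
ln z₀ = (ln z₁ − r·ln z₂)/(1 − r) = (2.3026 − 0.81537×3.5553)/0.18463 = -3.2300 → z₀ = 0.03956 m
V₃ = V₁ · ln(z₃/z₀)/ln(z₁/z₀) = 57.5 × 8.7868/5.5326 = 91.3214 km/h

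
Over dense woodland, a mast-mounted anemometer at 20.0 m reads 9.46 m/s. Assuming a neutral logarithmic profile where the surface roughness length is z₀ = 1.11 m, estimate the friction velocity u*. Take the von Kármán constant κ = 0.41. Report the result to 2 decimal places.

u* ≈ 1.34 m/s

Log law: V(z) = (u*/κ) · ln(z/z₀) ⇒ u* = κ · V / ln(z/z₀)
u* = 0.41 × 9.46 / ln(20.0/1.11) = 0.41 × 9.46 / 2.8914
   = 3.8786 / 2.8914 = 1.3414 m/s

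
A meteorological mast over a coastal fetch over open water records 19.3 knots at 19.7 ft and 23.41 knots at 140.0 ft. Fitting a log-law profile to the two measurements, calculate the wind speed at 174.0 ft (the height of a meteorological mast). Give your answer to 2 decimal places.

Log law: V ∝ ln(z/z₀). From the pair, with r = V₁/V₂ = 0.82443,
ln z₀ = (ln z₁ − r·ln z₂)/(1 − r) = (2.9806 − 0.82443×4.9416)/0.17557 = -6.2281 → z₀ = 0.001973 ft
V₃ = V₁ · ln(z₃/z₀)/ln(z₁/z₀) = 19.3 × 11.3871/9.2087 = 23.8657 knots

23.87 knots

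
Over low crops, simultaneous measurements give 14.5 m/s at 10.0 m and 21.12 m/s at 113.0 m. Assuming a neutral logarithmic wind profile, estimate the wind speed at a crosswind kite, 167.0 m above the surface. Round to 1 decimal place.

Log law: V ∝ ln(z/z₀). From the pair, with r = V₁/V₂ = 0.68655,
ln z₀ = (ln z₁ − r·ln z₂)/(1 − r) = (2.3026 − 0.68655×4.7274)/0.31345 = -3.0085 → z₀ = 0.04936 m
V₃ = V₁ · ln(z₃/z₀)/ln(z₁/z₀) = 14.5 × 8.1265/5.3111 = 22.1864 m/s

22.2 m/s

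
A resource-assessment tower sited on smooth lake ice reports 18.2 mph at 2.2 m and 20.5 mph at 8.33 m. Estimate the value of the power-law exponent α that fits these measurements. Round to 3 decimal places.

Power law: V₂/V₁ = (z₂/z₁)^α ⇒ α = ln(V₂/V₁) / ln(z₂/z₁)
α = ln(20.5/18.2) / ln(8.33/2.2) = ln(1.1264) / ln(3.7864)
  = 0.11900 / 1.33141 = 0.08938

α ≈ 0.089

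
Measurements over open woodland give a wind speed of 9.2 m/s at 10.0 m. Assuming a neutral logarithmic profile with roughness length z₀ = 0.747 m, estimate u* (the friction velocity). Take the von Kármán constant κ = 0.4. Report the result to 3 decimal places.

u* ≈ 1.419 m/s

Log law: V(z) = (u*/κ) · ln(z/z₀) ⇒ u* = κ · V / ln(z/z₀)
u* = 0.4 × 9.2 / ln(10.0/0.747) = 0.4 × 9.2 / 2.5943
   = 3.6800 / 2.5943 = 1.4185 m/s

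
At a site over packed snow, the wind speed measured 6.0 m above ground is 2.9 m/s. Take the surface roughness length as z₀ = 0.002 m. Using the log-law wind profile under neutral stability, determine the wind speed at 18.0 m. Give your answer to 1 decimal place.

3.3 m/s

Log law: V(z) ∝ ln(z/z₀), so V₂/V₁ = ln(z₂/z₀) / ln(z₁/z₀).
ln(18.0/0.002) = 9.1050, ln(6.0/0.002) = 8.0064
V₂ = 2.9 × 9.1050/8.0064 = 2.9 × 1.1372 = 3.2979 m/s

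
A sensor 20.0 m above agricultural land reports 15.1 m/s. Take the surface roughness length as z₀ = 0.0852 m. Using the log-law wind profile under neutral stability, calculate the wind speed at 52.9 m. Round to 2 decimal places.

Log law: V(z) ∝ ln(z/z₀), so V₂/V₁ = ln(z₂/z₀) / ln(z₁/z₀).
ln(52.9/0.0852) = 6.4312, ln(20.0/0.0852) = 5.4585
V₂ = 15.1 × 6.4312/5.4585 = 15.1 × 1.1782 = 17.7907 m/s

17.79 m/s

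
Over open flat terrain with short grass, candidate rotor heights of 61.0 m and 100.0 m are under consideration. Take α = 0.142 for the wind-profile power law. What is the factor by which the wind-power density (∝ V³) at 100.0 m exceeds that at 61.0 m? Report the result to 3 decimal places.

1.234

Speed ratio: V_B/V_A = (z_B/z_A)^α = (100.0/61.0)^0.142 = (1.6393)^0.142 = 1.07271
Power-density ratio: P_B/P_A = (V_B/V_A)³ = (1.07271)³ = 1.23438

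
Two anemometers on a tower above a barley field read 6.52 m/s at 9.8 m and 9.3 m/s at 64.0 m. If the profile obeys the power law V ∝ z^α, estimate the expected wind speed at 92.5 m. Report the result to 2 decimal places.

First find α: α = ln(V₂/V₁)/ln(z₂/z₁) = ln(9.3/6.52)/ln(64.0/9.8) = 0.35514/1.87650 = 0.1893
Extrapolate from 64.0 m to 92.5 m: V₃ = 9.3 × (92.5/64.0)^0.1893 = 9.3 × 1.0722 = 9.9714 m/s

9.97 m/s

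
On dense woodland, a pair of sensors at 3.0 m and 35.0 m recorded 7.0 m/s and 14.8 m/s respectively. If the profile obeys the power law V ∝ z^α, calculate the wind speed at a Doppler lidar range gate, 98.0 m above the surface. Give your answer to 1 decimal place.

20.3 m/s

First find α: α = ln(V₂/V₁)/ln(z₂/z₁) = ln(14.8/7.0)/ln(35.0/3.0) = 0.74872/2.45674 = 0.3048
Extrapolate from 35.0 m to 98.0 m: V₃ = 14.8 × (98.0/35.0)^0.3048 = 14.8 × 1.3686 = 20.2553 m/s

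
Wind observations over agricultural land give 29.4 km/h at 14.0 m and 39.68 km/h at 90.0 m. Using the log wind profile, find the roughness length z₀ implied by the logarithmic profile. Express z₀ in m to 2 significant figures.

Log law: V(z) ∝ ln(z/z₀). With r = V₁/V₂ = 29.4/39.68 = 0.74093,
r · ln(z₂/z₀) = ln(z₁/z₀) ⇒ ln z₀ = (ln z₁ − r·ln z₂)/(1 − r)
ln z₀ = (2.63906 − 0.74093×4.49981) / 0.25907 = -2.6825
z₀ = exp(-2.6825) = 0.06839 m

z₀ ≈ 0.068 m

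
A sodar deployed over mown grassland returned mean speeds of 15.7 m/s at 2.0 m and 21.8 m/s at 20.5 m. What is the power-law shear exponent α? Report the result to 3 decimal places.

Power law: V₂/V₁ = (z₂/z₁)^α ⇒ α = ln(V₂/V₁) / ln(z₂/z₁)
α = ln(21.8/15.7) / ln(20.5/2.0) = ln(1.3885) / ln(10.2500)
  = 0.32825 / 2.32728 = 0.14104

α ≈ 0.141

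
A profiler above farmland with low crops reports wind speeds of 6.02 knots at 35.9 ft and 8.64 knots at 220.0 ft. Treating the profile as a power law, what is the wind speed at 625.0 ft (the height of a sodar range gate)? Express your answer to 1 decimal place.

First find α: α = ln(V₂/V₁)/ln(z₂/z₁) = ln(8.64/6.02)/ln(220.0/35.9) = 0.36132/1.81289 = 0.1993
Extrapolate from 220.0 ft to 625.0 ft: V₃ = 8.64 × (625.0/220.0)^0.1993 = 8.64 × 1.2313 = 10.6387 knots

10.6 knots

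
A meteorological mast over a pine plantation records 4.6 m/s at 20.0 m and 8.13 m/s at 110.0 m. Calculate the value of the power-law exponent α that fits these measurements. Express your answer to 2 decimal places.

α ≈ 0.33

Power law: V₂/V₁ = (z₂/z₁)^α ⇒ α = ln(V₂/V₁) / ln(z₂/z₁)
α = ln(8.13/4.6) / ln(110.0/20.0) = ln(1.7674) / ln(5.5000)
  = 0.56950 / 1.70475 = 0.33407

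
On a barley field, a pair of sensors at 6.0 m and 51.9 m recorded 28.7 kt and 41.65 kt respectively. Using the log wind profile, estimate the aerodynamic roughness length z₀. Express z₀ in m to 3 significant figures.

Log law: V(z) ∝ ln(z/z₀). With r = V₁/V₂ = 28.7/41.65 = 0.68908,
r · ln(z₂/z₀) = ln(z₁/z₀) ⇒ ln z₀ = (ln z₁ − r·ln z₂)/(1 − r)
ln z₀ = (1.79176 − 0.68908×3.94932) / 0.31092 = -2.9899
z₀ = exp(-2.9899) = 0.05029 m

z₀ ≈ 0.0503 m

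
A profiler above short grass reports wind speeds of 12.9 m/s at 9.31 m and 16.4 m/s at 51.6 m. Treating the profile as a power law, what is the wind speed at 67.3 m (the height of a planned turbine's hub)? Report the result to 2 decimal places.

First find α: α = ln(V₂/V₁)/ln(z₂/z₁) = ln(16.4/12.9)/ln(51.6/9.31) = 0.24005/1.71243 = 0.1402
Extrapolate from 51.6 m to 67.3 m: V₃ = 16.4 × (67.3/51.6)^0.1402 = 16.4 × 1.0379 = 17.0222 m/s

17.02 m/s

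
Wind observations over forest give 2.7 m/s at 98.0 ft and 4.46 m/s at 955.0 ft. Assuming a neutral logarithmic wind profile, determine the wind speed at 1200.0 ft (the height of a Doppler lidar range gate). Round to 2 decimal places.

4.64 m/s

Log law: V ∝ ln(z/z₀). From the pair, with r = V₁/V₂ = 0.60538,
ln z₀ = (ln z₁ − r·ln z₂)/(1 − r) = (4.5850 − 0.60538×6.8617)/0.39462 = 1.0922 → z₀ = 2.981 ft
V₃ = V₁ · ln(z₃/z₀)/ln(z₁/z₀) = 2.7 × 5.9978/3.4927 = 4.6365 m/s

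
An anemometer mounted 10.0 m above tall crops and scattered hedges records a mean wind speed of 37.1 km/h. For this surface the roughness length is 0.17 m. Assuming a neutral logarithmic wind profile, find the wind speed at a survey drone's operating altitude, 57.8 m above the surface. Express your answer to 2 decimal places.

53.07 km/h

Log law: V(z) ∝ ln(z/z₀), so V₂/V₁ = ln(z₂/z₀) / ln(z₁/z₀).
ln(57.8/0.17) = 5.8289, ln(10.0/0.17) = 4.0745
V₂ = 37.1 × 5.8289/4.0745 = 37.1 × 1.4306 = 53.0744 km/h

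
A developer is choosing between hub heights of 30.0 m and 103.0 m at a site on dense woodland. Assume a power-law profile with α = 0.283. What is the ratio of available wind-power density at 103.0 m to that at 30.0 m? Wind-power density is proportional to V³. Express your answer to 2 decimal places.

Speed ratio: V_B/V_A = (z_B/z_A)^α = (103.0/30.0)^0.283 = (3.4333)^0.283 = 1.41778
Power-density ratio: P_B/P_A = (V_B/V_A)³ = (1.41778)³ = 2.84986

2.85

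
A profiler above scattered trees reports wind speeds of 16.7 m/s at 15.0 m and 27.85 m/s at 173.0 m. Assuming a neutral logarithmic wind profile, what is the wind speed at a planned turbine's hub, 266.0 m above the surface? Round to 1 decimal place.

29.8 m/s

Log law: V ∝ ln(z/z₀). From the pair, with r = V₁/V₂ = 0.59964,
ln z₀ = (ln z₁ − r·ln z₂)/(1 − r) = (2.7081 − 0.59964×5.1533)/0.40036 = -0.9543 → z₀ = 0.3851 m
V₃ = V₁ · ln(z₃/z₀)/ln(z₁/z₀) = 16.7 × 6.5378/3.6624 = 29.8117 m/s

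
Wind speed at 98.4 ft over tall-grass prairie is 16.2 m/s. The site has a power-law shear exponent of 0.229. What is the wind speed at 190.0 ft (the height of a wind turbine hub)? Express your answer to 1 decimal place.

18.8 m/s

Power-law profile: V₂ = V₁ · (z₂/z₁)^α
V₂ = 16.2 × (190.0/98.4)^0.229 = 16.2 × (1.9309)^0.229
    = 16.2 × 1.1626 = 18.8345 m/s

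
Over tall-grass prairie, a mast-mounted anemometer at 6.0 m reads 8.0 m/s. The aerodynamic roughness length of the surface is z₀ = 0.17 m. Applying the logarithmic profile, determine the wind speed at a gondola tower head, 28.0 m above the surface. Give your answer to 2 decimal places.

Log law: V(z) ∝ ln(z/z₀), so V₂/V₁ = ln(z₂/z₀) / ln(z₁/z₀).
ln(28.0/0.17) = 5.1042, ln(6.0/0.17) = 3.5637
V₂ = 8.0 × 5.1042/3.5637 = 8.0 × 1.4323 = 11.4581 m/s

11.46 m/s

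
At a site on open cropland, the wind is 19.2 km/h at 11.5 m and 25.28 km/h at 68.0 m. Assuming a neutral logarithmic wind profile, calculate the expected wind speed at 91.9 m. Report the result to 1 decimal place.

26.3 km/h

Log law: V ∝ ln(z/z₀). From the pair, with r = V₁/V₂ = 0.75949,
ln z₀ = (ln z₁ − r·ln z₂)/(1 − r) = (2.4423 − 0.75949×4.2195)/0.24051 = -3.1697 → z₀ = 0.04201 m
V₃ = V₁ · ln(z₃/z₀)/ln(z₁/z₀) = 19.2 × 7.6904/5.6121 = 26.3104 km/h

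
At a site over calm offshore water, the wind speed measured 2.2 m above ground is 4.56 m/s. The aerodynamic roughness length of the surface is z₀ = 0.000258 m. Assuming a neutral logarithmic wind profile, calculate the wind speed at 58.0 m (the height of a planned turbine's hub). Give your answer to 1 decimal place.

Log law: V(z) ∝ ln(z/z₀), so V₂/V₁ = ln(z₂/z₀) / ln(z₁/z₀).
ln(58.0/0.000258) = 12.3230, ln(2.2/0.000258) = 9.0510
V₂ = 4.56 × 12.3230/9.0510 = 4.56 × 1.3615 = 6.2085 m/s

6.2 m/s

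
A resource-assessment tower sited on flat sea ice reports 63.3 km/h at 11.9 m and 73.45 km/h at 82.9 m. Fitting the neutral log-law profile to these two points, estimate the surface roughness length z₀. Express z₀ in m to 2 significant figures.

Log law: V(z) ∝ ln(z/z₀). With r = V₁/V₂ = 63.3/73.45 = 0.86181,
r · ln(z₂/z₀) = ln(z₁/z₀) ⇒ ln z₀ = (ln z₁ − r·ln z₂)/(1 − r)
ln z₀ = (2.47654 − 0.86181×4.41764) / 0.13819 = -9.6290
z₀ = exp(-9.6290) = 0.00006579 m

z₀ ≈ 0.000066 m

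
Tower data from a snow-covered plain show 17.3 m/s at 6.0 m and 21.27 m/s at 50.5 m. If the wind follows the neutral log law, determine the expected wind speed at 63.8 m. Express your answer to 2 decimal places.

Log law: V ∝ ln(z/z₀). From the pair, with r = V₁/V₂ = 0.81335,
ln z₀ = (ln z₁ − r·ln z₂)/(1 − r) = (1.7918 − 0.81335×3.9220)/0.18665 = -7.4910 → z₀ = 0.0005581 m
V₃ = V₁ · ln(z₃/z₀)/ln(z₁/z₀) = 17.3 × 11.6468/9.2828 = 21.7057 m/s

21.71 m/s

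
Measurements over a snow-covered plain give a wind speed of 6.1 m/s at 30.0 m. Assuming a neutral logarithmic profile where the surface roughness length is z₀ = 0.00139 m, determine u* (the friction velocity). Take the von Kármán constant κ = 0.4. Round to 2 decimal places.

Log law: V(z) = (u*/κ) · ln(z/z₀) ⇒ u* = κ · V / ln(z/z₀)
u* = 0.4 × 6.1 / ln(30.0/0.00139) = 0.4 × 6.1 / 9.9796
   = 2.4400 / 9.9796 = 0.2445 m/s

u* ≈ 0.24 m/s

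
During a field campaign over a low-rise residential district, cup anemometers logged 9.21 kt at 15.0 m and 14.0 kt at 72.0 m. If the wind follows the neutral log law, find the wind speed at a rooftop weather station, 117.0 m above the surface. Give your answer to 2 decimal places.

Log law: V ∝ ln(z/z₀). From the pair, with r = V₁/V₂ = 0.65786,
ln z₀ = (ln z₁ − r·ln z₂)/(1 − r) = (2.7081 − 0.65786×4.2767)/0.34214 = -0.3080 → z₀ = 0.7349 m
V₃ = V₁ · ln(z₃/z₀)/ln(z₁/z₀) = 9.21 × 5.0702/3.0161 = 15.4826 kt

15.48 kt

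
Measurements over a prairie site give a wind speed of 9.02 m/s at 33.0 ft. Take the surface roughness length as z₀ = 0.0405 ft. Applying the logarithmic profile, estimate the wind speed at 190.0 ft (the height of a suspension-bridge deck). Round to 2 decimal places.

Log law: V(z) ∝ ln(z/z₀), so V₂/V₁ = ln(z₂/z₀) / ln(z₁/z₀).
ln(190.0/0.0405) = 8.4535, ln(33.0/0.0405) = 6.7030
V₂ = 9.02 × 8.4535/6.7030 = 9.02 × 1.2612 = 11.3756 m/s

11.38 m/s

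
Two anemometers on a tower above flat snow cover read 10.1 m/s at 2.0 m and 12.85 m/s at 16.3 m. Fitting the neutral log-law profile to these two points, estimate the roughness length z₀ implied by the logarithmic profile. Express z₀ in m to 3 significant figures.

Log law: V(z) ∝ ln(z/z₀). With r = V₁/V₂ = 10.1/12.85 = 0.78599,
r · ln(z₂/z₀) = ln(z₁/z₀) ⇒ ln z₀ = (ln z₁ − r·ln z₂)/(1 − r)
ln z₀ = (0.69315 − 0.78599×2.79117) / 0.21401 = -7.0123
z₀ = exp(-7.0123) = 0.0009007 m

z₀ ≈ 0.000901 m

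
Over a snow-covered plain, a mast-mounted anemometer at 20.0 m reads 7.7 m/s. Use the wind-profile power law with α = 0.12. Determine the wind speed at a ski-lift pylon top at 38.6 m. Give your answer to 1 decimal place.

8.3 m/s

Power-law profile: V₂ = V₁ · (z₂/z₁)^α
V₂ = 7.7 × (38.6/20.0)^0.12 = 7.7 × (1.9300)^0.12
    = 7.7 × 1.0821 = 8.3322 m/s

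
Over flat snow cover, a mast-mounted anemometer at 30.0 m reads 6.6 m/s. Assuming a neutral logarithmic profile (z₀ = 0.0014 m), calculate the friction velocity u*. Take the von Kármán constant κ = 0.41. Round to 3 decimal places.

u* ≈ 0.271 m/s

Log law: V(z) = (u*/κ) · ln(z/z₀) ⇒ u* = κ · V / ln(z/z₀)
u* = 0.41 × 6.6 / ln(30.0/0.0014) = 0.41 × 6.6 / 9.9725
   = 2.7060 / 9.9725 = 0.2713 m/s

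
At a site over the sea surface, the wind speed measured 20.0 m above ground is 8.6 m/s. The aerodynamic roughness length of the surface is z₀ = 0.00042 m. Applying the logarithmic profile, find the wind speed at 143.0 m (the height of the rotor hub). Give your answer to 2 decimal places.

Log law: V(z) ∝ ln(z/z₀), so V₂/V₁ = ln(z₂/z₀) / ln(z₁/z₀).
ln(143.0/0.00042) = 12.7381, ln(20.0/0.00042) = 10.7710
V₂ = 8.6 × 12.7381/10.7710 = 8.6 × 1.1826 = 10.1706 m/s

10.17 m/s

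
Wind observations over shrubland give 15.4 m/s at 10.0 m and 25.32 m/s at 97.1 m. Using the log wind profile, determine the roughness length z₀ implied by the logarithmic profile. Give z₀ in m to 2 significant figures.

Log law: V(z) ∝ ln(z/z₀). With r = V₁/V₂ = 15.4/25.32 = 0.60821,
r · ln(z₂/z₀) = ln(z₁/z₀) ⇒ ln z₀ = (ln z₁ − r·ln z₂)/(1 − r)
ln z₀ = (2.30259 − 0.60821×4.57574) / 0.39179 = -1.2263
z₀ = exp(-1.2263) = 0.2934 m

z₀ ≈ 0.29 m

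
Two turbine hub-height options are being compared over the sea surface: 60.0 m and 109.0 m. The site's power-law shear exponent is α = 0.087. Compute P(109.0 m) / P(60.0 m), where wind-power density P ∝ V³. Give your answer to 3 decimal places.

Speed ratio: V_B/V_A = (z_B/z_A)^α = (109.0/60.0)^0.087 = (1.8167)^0.087 = 1.05331
Power-density ratio: P_B/P_A = (V_B/V_A)³ = (1.05331)³ = 1.16861

1.169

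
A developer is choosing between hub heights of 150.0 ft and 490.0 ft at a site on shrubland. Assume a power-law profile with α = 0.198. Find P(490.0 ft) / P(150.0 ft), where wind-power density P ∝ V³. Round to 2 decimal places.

Speed ratio: V_B/V_A = (z_B/z_A)^α = (490.0/150.0)^0.198 = (3.2667)^0.198 = 1.26413
Power-density ratio: P_B/P_A = (V_B/V_A)³ = (1.26413)³ = 2.02013

2.02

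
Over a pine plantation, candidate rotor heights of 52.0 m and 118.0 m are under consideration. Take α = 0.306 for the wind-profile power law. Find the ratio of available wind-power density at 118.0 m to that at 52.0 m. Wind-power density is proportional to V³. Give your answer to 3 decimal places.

2.122

Speed ratio: V_B/V_A = (z_B/z_A)^α = (118.0/52.0)^0.306 = (2.2692)^0.306 = 1.28499
Power-density ratio: P_B/P_A = (V_B/V_A)³ = (1.28499)³ = 2.12176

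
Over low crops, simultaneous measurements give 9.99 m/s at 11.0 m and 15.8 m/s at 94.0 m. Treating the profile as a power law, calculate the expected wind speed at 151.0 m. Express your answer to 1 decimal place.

First find α: α = ln(V₂/V₁)/ln(z₂/z₁) = ln(15.8/9.99)/ln(94.0/11.0) = 0.45843/2.14540 = 0.2137
Extrapolate from 94.0 m to 151.0 m: V₃ = 15.8 × (151.0/94.0)^0.2137 = 15.8 × 1.1066 = 17.4841 m/s

17.5 m/s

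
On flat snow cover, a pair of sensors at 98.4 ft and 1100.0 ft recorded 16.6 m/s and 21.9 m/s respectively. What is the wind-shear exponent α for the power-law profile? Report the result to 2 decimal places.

α ≈ 0.11

Power law: V₂/V₁ = (z₂/z₁)^α ⇒ α = ln(V₂/V₁) / ln(z₂/z₁)
α = ln(21.9/16.6) / ln(1100.0/98.4) = ln(1.3193) / ln(11.1789)
  = 0.27708 / 2.41402 = 0.11478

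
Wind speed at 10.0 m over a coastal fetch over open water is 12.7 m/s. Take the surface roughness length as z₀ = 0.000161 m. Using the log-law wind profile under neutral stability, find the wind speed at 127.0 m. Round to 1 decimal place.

15.6 m/s

Log law: V(z) ∝ ln(z/z₀), so V₂/V₁ = ln(z₂/z₀) / ln(z₁/z₀).
ln(127.0/0.000161) = 13.5783, ln(10.0/0.000161) = 11.0367
V₂ = 12.7 × 13.5783/11.0367 = 12.7 × 1.2303 = 15.6246 m/s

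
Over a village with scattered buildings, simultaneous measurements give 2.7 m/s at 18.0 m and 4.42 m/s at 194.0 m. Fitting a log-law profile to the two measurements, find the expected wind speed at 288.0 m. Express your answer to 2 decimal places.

4.71 m/s

Log law: V ∝ ln(z/z₀). From the pair, with r = V₁/V₂ = 0.61086,
ln z₀ = (ln z₁ − r·ln z₂)/(1 − r) = (2.8904 − 0.61086×5.2679)/0.38914 = -0.8417 → z₀ = 0.4310 m
V₃ = V₁ · ln(z₃/z₀)/ln(z₁/z₀) = 2.7 × 6.5047/3.7321 = 4.7058 m/s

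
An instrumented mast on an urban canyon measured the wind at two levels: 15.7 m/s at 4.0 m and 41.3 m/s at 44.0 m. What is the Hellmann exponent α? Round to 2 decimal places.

α ≈ 0.40

Power law: V₂/V₁ = (z₂/z₁)^α ⇒ α = ln(V₂/V₁) / ln(z₂/z₁)
α = ln(41.3/15.7) / ln(44.0/4.0) = ln(2.6306) / ln(11.0000)
  = 0.96720 / 2.39790 = 0.40335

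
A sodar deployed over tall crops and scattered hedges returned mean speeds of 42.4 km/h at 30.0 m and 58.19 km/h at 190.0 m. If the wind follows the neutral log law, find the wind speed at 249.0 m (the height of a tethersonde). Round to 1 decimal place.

Log law: V ∝ ln(z/z₀). From the pair, with r = V₁/V₂ = 0.72865,
ln z₀ = (ln z₁ − r·ln z₂)/(1 − r) = (3.4012 − 0.72865×5.2470)/0.27135 = -1.5553 → z₀ = 0.2111 m
V₃ = V₁ · ln(z₃/z₀)/ln(z₁/z₀) = 42.4 × 7.0728/4.9565 = 60.5034 km/h

60.5 km/h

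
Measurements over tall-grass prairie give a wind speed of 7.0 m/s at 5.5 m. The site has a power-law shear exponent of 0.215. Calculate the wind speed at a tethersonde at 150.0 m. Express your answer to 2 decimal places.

14.25 m/s

Power-law profile: V₂ = V₁ · (z₂/z₁)^α
V₂ = 7.0 × (150.0/5.5)^0.215 = 7.0 × (27.2727)^0.215
    = 7.0 × 2.0355 = 14.2488 m/s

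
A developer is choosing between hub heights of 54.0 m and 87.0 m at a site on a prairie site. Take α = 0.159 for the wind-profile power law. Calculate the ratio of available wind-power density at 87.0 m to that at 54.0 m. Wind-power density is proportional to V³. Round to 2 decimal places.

Speed ratio: V_B/V_A = (z_B/z_A)^α = (87.0/54.0)^0.159 = (1.6111)^0.159 = 1.07878
Power-density ratio: P_B/P_A = (V_B/V_A)³ = (1.07878)³ = 1.25545

1.26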